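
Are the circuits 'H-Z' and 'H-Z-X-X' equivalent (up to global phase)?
Yes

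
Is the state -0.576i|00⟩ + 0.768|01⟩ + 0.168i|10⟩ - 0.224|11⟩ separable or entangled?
Separable

Writing the state as a|00⟩ + b|01⟩ + c|10⟩ + d|11⟩, it is a product state iff ad − bc = 0.
Here (a, b, c, d) = (-0.576i, 0.768, 0.168i, -0.224): ad − bc = (-0.576i)(-0.224) − (0.768)(0.168i) = 0, so the state is separable.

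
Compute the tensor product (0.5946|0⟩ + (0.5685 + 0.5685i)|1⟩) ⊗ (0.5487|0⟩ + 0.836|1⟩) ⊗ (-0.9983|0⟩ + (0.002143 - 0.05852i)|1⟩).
-0.3257|000⟩ + (0.0006992 - 0.01909i)|001⟩ - 0.4962|010⟩ + (0.001065 - 0.02909i)|011⟩ + (-0.3114 - 0.3114i)|100⟩ + (0.01892 - 0.01759i)|101⟩ + (-0.4745 - 0.4745i)|110⟩ + (0.02883 - 0.02679i)|111⟩

amp(|b₁b₂…⟩) = product of the factor amplitudes for bits b₁, b₂, …; only kets whose every factor amplitude is nonzero survive.
|000⟩: (0.5946)(0.5487)(-0.9983) = -0.3257
|001⟩: (0.5946)(0.5487)(0.002143 - 0.05852i) = (0.0006992 - 0.01909i)
|010⟩: (0.5946)(0.836)(-0.9983) = -0.4962
|011⟩: (0.5946)(0.836)(0.002143 - 0.05852i) = (0.001065 - 0.02909i)
|100⟩: (0.5685 + 0.5685i)(0.5487)(-0.9983) = (-0.3114 - 0.3114i)
|101⟩: (0.5685 + 0.5685i)(0.5487)(0.002143 - 0.05852i) = (0.01892 - 0.01759i)
|110⟩: (0.5685 + 0.5685i)(0.836)(-0.9983) = (-0.4745 - 0.4745i)
|111⟩: (0.5685 + 0.5685i)(0.836)(0.002143 - 0.05852i) = (0.02883 - 0.02679i)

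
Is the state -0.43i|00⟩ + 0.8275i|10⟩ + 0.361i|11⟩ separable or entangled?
Entangled

Writing the state as a|00⟩ + b|01⟩ + c|10⟩ + d|11⟩, it is a product state iff ad − bc = 0.
Here (a, b, c, d) = (-0.43i, 0, 0.8275i, 0.361i): ad − bc = (-0.43i)(0.361i) − (0)(0.8275i) = 0.1552 ≠ 0, so the state is entangled.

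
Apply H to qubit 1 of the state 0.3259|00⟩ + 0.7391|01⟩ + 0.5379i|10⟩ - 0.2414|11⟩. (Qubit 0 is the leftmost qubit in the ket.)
0.7531|00⟩ - 0.2922|01⟩ + (-0.1707 + 0.3804i)|10⟩ + (0.1707 + 0.3804i)|11⟩

H on qubit 1 mixes each pair of kets that differ only in qubit 1: amplitudes (a, b) of (|…0…⟩, |…1…⟩) become ((a + b)/√2, (a − b)/√2). Kets absent from the input have amplitude 0.
(|00⟩, |01⟩): (a, b) = (0.3259, 0.7391) → (0.7531, -0.2922)
(|10⟩, |11⟩): (a, b) = (0.5379i, -0.2414) → ((-0.1707 + 0.3804i), (0.1707 + 0.3804i))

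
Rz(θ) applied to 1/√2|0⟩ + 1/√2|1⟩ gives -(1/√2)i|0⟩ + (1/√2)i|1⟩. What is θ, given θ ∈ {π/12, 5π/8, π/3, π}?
π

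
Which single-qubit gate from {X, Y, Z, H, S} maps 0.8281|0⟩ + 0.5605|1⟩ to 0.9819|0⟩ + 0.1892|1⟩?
H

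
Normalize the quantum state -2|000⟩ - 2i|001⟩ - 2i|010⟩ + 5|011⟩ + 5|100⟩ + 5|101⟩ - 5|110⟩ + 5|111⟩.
-0.1709|000⟩ - 0.1709i|001⟩ - 0.1709i|010⟩ + 0.4272|011⟩ + 0.4272|100⟩ + 0.4272|101⟩ - 0.4272|110⟩ + 0.4272|111⟩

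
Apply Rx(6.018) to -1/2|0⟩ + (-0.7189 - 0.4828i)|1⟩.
(0.4318 + 0.09504i)|0⟩ + (0.7126 + 0.5447i)|1⟩

Rx(6.018) = [[cos(θ/2), −i·sin(θ/2)], [−i·sin(θ/2), cos(θ/2)]]; θ = 6.018, cos(θ/2) ≈ -0.991222, sin(θ/2) ≈ 0.132204.
With a = amp(|0⟩) = -1/2 and b = amp(|1⟩) = (-0.7189 - 0.4828i):
new amp(|0⟩) = (-0.991222)·a + (-0.132204i)·b = (0.4318 + 0.09504i)
new amp(|1⟩) = (-0.132204i)·a + (-0.991222)·b = (0.7126 + 0.5447i)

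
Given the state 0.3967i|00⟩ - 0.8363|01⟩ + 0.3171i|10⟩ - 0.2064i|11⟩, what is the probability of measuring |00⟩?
0.1574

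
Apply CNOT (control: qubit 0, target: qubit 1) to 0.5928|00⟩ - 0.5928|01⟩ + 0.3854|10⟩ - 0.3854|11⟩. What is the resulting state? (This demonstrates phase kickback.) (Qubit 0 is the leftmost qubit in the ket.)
0.5928|00⟩ - 0.5928|01⟩ - 0.3854|10⟩ + 0.3854|11⟩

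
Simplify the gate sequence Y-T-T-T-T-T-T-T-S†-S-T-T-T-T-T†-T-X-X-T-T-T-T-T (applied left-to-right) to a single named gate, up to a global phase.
Y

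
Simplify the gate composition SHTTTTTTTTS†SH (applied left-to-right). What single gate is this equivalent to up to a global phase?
S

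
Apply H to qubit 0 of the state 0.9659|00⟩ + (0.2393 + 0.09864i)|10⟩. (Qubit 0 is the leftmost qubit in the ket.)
(0.8522 + 0.06975i)|00⟩ + (0.5138 - 0.06975i)|10⟩

H on qubit 0 mixes each pair of kets that differ only in qubit 0: amplitudes (a, b) of (|…0…⟩, |…1…⟩) become ((a + b)/√2, (a − b)/√2). Kets absent from the input have amplitude 0.
(|00⟩, |10⟩): (a, b) = (0.9659, (0.2393 + 0.09864i)) → ((0.8522 + 0.06975i), (0.5138 - 0.06975i))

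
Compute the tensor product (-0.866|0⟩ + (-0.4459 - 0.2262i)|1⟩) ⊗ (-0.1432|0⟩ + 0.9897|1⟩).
0.124|00⟩ - 0.8571|01⟩ + (0.06385 + 0.03239i)|10⟩ + (-0.4413 - 0.2239i)|11⟩

amp(|b₁b₂…⟩) = product of the factor amplitudes for bits b₁, b₂, …; only kets whose every factor amplitude is nonzero survive.
|00⟩: (-0.866)(-0.1432) = 0.124
|01⟩: (-0.866)(0.9897) = -0.8571
|10⟩: (-0.4459 - 0.2262i)(-0.1432) = (0.06385 + 0.03239i)
|11⟩: (-0.4459 - 0.2262i)(0.9897) = (-0.4413 - 0.2239i)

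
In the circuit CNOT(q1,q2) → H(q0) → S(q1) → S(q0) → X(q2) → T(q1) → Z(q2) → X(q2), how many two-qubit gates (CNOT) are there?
1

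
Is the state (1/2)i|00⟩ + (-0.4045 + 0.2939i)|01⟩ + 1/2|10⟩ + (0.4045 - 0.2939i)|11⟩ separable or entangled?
Entangled

Writing the state as a|00⟩ + b|01⟩ + c|10⟩ + d|11⟩, it is a product state iff ad − bc = 0.
Here (a, b, c, d) = ((1/2)i, (-0.4045 + 0.2939i), 1/2, (0.4045 - 0.2939i)): ad − bc = ((1/2)i)(0.4045 - 0.2939i) − (-0.4045 + 0.2939i)(1/2) = (0.3492 + 0.0553i) ≠ 0, so the state is entangled.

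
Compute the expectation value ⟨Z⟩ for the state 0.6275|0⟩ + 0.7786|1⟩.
-0.2125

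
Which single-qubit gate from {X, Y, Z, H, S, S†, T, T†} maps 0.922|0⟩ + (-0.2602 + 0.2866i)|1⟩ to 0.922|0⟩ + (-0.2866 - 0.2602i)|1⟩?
S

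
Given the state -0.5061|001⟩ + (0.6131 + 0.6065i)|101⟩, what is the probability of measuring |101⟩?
0.7437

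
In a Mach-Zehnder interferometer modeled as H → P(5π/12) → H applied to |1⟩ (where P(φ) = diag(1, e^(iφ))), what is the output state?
(0.3706 - 0.483i)|0⟩ + (0.6294 + 0.483i)|1⟩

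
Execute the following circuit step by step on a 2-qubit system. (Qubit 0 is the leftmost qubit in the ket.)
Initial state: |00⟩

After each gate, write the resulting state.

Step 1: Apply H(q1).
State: 1/√2|00⟩ + 1/√2|01⟩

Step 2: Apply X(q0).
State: 1/√2|10⟩ + 1/√2|11⟩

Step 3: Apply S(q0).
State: (1/√2)i|10⟩ + (1/√2)i|11⟩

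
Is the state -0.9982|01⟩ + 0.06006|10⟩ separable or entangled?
Entangled

Writing the state as a|00⟩ + b|01⟩ + c|10⟩ + d|11⟩, it is a product state iff ad − bc = 0.
Here (a, b, c, d) = (0, -0.9982, 0.06006, 0): ad − bc = (0)(0) − (-0.9982)(0.06006) = 0.05995 ≠ 0, so the state is entangled.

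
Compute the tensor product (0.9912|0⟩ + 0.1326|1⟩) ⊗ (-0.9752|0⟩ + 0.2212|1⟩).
-0.9666|00⟩ + 0.2193|01⟩ - 0.1293|10⟩ + 0.02933|11⟩

amp(|b₁b₂…⟩) = product of the factor amplitudes for bits b₁, b₂, …; only kets whose every factor amplitude is nonzero survive.
|00⟩: (0.9912)(-0.9752) = -0.9666
|01⟩: (0.9912)(0.2212) = 0.2193
|10⟩: (0.1326)(-0.9752) = -0.1293
|11⟩: (0.1326)(0.2212) = 0.02933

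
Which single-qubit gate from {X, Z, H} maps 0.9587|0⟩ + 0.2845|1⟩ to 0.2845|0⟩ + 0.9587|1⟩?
X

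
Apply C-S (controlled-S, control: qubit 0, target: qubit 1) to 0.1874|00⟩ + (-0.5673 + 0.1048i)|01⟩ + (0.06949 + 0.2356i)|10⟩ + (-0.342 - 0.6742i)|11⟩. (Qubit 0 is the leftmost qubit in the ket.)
0.1874|00⟩ + (-0.5673 + 0.1048i)|01⟩ + (0.06949 + 0.2356i)|10⟩ + (0.6742 - 0.342i)|11⟩

C-S leaves the control-|0⟩ kets |00⟩, |01⟩ unchanged and applies S to qubit 1 on the control-|1⟩ pair (|10⟩, |11⟩).
S = [[1, 0], [0, i]].
With a = amp(|10⟩) = (0.06949 + 0.2356i) and b = amp(|11⟩) = (-0.342 - 0.6742i):
new amp(|10⟩) = (1)·a = (0.06949 + 0.2356i)
new amp(|11⟩) = (i)·b = (0.6742 - 0.342i)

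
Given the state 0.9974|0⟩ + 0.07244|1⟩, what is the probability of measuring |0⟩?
0.9948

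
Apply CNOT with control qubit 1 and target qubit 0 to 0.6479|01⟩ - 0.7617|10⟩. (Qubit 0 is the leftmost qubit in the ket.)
-0.7617|10⟩ + 0.6479|11⟩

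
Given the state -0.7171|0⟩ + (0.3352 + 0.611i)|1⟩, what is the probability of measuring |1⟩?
0.4857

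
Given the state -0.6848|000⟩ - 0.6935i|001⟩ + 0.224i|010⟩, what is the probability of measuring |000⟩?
0.469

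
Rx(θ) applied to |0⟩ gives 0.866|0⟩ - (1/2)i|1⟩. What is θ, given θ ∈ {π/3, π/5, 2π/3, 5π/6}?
π/3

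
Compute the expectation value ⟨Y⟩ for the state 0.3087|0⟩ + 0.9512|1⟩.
0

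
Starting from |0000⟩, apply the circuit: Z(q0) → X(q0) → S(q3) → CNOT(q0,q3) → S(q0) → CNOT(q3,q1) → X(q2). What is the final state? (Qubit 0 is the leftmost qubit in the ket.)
i|1111⟩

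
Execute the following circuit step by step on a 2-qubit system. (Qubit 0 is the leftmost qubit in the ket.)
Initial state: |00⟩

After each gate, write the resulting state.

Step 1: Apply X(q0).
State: |10⟩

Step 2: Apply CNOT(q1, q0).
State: |10⟩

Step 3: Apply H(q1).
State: 1/√2|10⟩ + 1/√2|11⟩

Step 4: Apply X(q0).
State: 1/√2|00⟩ + 1/√2|01⟩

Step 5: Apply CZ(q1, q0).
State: 1/√2|00⟩ + 1/√2|01⟩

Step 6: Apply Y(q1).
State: -(1/√2)i|00⟩ + (1/√2)i|01⟩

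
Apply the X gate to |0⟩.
|1⟩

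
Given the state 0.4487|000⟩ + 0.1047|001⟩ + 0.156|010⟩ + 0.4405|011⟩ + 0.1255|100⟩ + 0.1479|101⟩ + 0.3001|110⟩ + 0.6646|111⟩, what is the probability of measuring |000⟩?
0.2013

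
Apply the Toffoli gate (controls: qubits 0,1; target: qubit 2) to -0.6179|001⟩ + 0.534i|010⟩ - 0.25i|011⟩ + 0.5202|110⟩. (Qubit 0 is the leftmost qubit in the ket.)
-0.6179|001⟩ + 0.534i|010⟩ - 0.25i|011⟩ + 0.5202|111⟩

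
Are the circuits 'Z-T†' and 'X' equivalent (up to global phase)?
No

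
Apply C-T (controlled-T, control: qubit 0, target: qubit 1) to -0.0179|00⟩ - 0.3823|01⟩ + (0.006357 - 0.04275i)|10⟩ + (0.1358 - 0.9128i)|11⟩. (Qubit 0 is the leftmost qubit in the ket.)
-0.0179|00⟩ - 0.3823|01⟩ + (0.006357 - 0.04275i)|10⟩ + (0.7415 - 0.5494i)|11⟩

C-T leaves the control-|0⟩ kets |00⟩, |01⟩ unchanged and applies T to qubit 1 on the control-|1⟩ pair (|10⟩, |11⟩).
T = [[1, 0], [0, (1/√2 + (1/√2)i)]].
With a = amp(|10⟩) = (0.006357 - 0.04275i) and b = amp(|11⟩) = (0.1358 - 0.9128i):
new amp(|10⟩) = (1)·a = (0.006357 - 0.04275i)
new amp(|11⟩) = (1/√2 + (1/√2)i)·b = (0.7415 - 0.5494i)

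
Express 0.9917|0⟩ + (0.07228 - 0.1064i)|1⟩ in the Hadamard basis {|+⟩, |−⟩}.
(0.7523 - 0.07524i)|+⟩ + (0.6501 + 0.07524i)|−⟩

With |ψ⟩ = α|0⟩ + β|1⟩, the Hadamard-basis coefficients are ⟨+|ψ⟩ = (α + β)/√2 and ⟨−|ψ⟩ = (α − β)/√2.
Here α = 0.9917, β = (0.07228 - 0.1064i): (α + β)/√2 = (0.7523 - 0.07524i), (α − β)/√2 = (0.6501 + 0.07524i).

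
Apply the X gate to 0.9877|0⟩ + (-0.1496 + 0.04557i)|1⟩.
(-0.1496 + 0.04557i)|0⟩ + 0.9877|1⟩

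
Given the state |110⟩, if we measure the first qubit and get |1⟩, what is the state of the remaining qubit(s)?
|10⟩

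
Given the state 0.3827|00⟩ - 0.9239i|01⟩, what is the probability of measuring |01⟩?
0.8536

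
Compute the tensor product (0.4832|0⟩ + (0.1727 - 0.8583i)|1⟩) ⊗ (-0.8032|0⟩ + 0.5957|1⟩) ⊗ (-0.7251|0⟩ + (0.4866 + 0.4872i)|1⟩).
0.2814|000⟩ + (-0.1889 - 0.1891i)|001⟩ - 0.2087|010⟩ + (0.1401 + 0.1402i)|011⟩ + (0.1006 - 0.4999i)|100⟩ + (-0.4034 + 0.2679i)|101⟩ + (-0.0746 + 0.3707i)|110⟩ + (0.2992 - 0.1987i)|111⟩

amp(|b₁b₂…⟩) = product of the factor amplitudes for bits b₁, b₂, …; only kets whose every factor amplitude is nonzero survive.
|000⟩: (0.4832)(-0.8032)(-0.7251) = 0.2814
|001⟩: (0.4832)(-0.8032)(0.4866 + 0.4872i) = (-0.1889 - 0.1891i)
|010⟩: (0.4832)(0.5957)(-0.7251) = -0.2087
|011⟩: (0.4832)(0.5957)(0.4866 + 0.4872i) = (0.1401 + 0.1402i)
|100⟩: (0.1727 - 0.8583i)(-0.8032)(-0.7251) = (0.1006 - 0.4999i)
|101⟩: (0.1727 - 0.8583i)(-0.8032)(0.4866 + 0.4872i) = (-0.4034 + 0.2679i)
|110⟩: (0.1727 - 0.8583i)(0.5957)(-0.7251) = (-0.0746 + 0.3707i)
|111⟩: (0.1727 - 0.8583i)(0.5957)(0.4866 + 0.4872i) = (0.2992 - 0.1987i)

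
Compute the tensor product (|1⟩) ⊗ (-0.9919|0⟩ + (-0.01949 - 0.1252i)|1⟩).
-0.9919|10⟩ + (-0.01949 - 0.1252i)|11⟩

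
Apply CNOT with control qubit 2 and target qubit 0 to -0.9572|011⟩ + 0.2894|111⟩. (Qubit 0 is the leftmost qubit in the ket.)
0.2894|011⟩ - 0.9572|111⟩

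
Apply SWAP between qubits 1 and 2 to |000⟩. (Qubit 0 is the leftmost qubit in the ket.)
|000⟩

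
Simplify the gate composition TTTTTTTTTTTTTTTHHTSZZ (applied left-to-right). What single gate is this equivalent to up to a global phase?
S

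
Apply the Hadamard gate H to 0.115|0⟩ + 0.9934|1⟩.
0.7838|0⟩ - 0.6211|1⟩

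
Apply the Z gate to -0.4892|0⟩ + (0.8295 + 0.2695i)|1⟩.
-0.4892|0⟩ + (-0.8295 - 0.2695i)|1⟩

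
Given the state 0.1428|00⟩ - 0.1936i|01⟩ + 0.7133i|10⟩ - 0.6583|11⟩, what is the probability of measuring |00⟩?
0.02039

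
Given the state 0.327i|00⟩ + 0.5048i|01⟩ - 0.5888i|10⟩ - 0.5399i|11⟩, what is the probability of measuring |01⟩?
0.2548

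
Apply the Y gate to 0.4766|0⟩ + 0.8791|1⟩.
-0.8791i|0⟩ + 0.4766i|1⟩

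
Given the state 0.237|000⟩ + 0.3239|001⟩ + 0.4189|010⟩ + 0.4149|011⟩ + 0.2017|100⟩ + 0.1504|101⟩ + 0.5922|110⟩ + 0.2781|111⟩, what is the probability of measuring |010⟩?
0.1755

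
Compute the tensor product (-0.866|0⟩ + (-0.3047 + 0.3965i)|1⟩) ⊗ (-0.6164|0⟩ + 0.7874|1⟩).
0.5338|00⟩ - 0.6819|01⟩ + (0.1878 - 0.2444i)|10⟩ + (-0.2399 + 0.3122i)|11⟩

amp(|b₁b₂…⟩) = product of the factor amplitudes for bits b₁, b₂, …; only kets whose every factor amplitude is nonzero survive.
|00⟩: (-0.866)(-0.6164) = 0.5338
|01⟩: (-0.866)(0.7874) = -0.6819
|10⟩: (-0.3047 + 0.3965i)(-0.6164) = (0.1878 - 0.2444i)
|11⟩: (-0.3047 + 0.3965i)(0.7874) = (-0.2399 + 0.3122i)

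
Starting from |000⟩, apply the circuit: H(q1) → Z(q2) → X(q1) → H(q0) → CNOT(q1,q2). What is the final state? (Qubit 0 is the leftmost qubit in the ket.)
1/2|000⟩ + 1/2|011⟩ + 1/2|100⟩ + 1/2|111⟩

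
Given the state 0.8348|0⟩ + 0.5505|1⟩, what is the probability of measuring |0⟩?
0.6969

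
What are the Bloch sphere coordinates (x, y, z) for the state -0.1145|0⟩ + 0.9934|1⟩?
(-0.2275, 0, -0.9737)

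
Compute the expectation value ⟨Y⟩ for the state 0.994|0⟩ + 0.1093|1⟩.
0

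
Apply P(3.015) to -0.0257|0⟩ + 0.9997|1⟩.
-0.0257|0⟩ + (-0.9917 + 0.1262i)|1⟩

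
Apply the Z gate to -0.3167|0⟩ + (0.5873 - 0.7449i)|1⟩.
-0.3167|0⟩ + (-0.5873 + 0.7449i)|1⟩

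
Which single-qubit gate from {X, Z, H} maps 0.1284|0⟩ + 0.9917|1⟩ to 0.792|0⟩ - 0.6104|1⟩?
H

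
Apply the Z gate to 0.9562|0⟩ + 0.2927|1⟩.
0.9562|0⟩ - 0.2927|1⟩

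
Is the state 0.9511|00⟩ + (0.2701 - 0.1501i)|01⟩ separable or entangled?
Separable

Writing the state as a|00⟩ + b|01⟩ + c|10⟩ + d|11⟩, it is a product state iff ad − bc = 0.
Here (a, b, c, d) = (0.9511, (0.2701 - 0.1501i), 0, 0): ad − bc = (0.9511)(0) − (0.2701 - 0.1501i)(0) = 0, so the state is separable.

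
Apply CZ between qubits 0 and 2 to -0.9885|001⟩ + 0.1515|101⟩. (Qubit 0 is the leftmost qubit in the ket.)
-0.9885|001⟩ - 0.1515|101⟩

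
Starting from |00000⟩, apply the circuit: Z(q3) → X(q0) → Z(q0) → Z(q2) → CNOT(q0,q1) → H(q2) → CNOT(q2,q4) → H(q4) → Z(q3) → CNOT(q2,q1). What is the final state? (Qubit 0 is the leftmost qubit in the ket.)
-1/2|10100⟩ + 1/2|10101⟩ - 1/2|11000⟩ - 1/2|11001⟩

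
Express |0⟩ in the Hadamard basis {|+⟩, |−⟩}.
1/√2|+⟩ + 1/√2|−⟩

With |ψ⟩ = α|0⟩ + β|1⟩, the Hadamard-basis coefficients are ⟨+|ψ⟩ = (α + β)/√2 and ⟨−|ψ⟩ = (α − β)/√2.
Here α = 1, β = 0: (α + β)/√2 = 1/√2, (α − β)/√2 = 1/√2.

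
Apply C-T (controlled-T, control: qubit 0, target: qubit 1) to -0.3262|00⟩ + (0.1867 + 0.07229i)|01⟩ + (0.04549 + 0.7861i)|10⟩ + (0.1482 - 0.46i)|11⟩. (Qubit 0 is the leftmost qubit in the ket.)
-0.3262|00⟩ + (0.1867 + 0.07229i)|01⟩ + (0.04549 + 0.7861i)|10⟩ + (0.4301 - 0.2205i)|11⟩

C-T leaves the control-|0⟩ kets |00⟩, |01⟩ unchanged and applies T to qubit 1 on the control-|1⟩ pair (|10⟩, |11⟩).
T = [[1, 0], [0, (1/√2 + (1/√2)i)]].
With a = amp(|10⟩) = (0.04549 + 0.7861i) and b = amp(|11⟩) = (0.1482 - 0.46i):
new amp(|10⟩) = (1)·a = (0.04549 + 0.7861i)
new amp(|11⟩) = (1/√2 + (1/√2)i)·b = (0.4301 - 0.2205i)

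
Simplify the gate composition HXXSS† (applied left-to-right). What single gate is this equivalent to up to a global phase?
H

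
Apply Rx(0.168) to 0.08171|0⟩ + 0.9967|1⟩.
(0.08142 - 0.08362i)|0⟩ + (0.9932 - 0.006856i)|1⟩

Rx(0.168) = [[cos(θ/2), −i·sin(θ/2)], [−i·sin(θ/2), cos(θ/2)]]; θ = 0.168, cos(θ/2) ≈ 0.996474, sin(θ/2) ≈ 0.0839013.
With a = amp(|0⟩) = 0.08171 and b = amp(|1⟩) = 0.9967:
new amp(|0⟩) = (0.996474)·a + (-0.0839013i)·b = (0.08142 - 0.08362i)
new amp(|1⟩) = (-0.0839013i)·a + (0.996474)·b = (0.9932 - 0.006856i)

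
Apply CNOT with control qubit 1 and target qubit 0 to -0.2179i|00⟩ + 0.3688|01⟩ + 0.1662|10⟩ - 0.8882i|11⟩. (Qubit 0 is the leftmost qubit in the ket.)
-0.2179i|00⟩ - 0.8882i|01⟩ + 0.1662|10⟩ + 0.3688|11⟩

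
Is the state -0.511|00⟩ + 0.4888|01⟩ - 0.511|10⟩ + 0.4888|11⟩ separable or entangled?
Separable

Writing the state as a|00⟩ + b|01⟩ + c|10⟩ + d|11⟩, it is a product state iff ad − bc = 0.
Here (a, b, c, d) = (-0.511, 0.4888, -0.511, 0.4888): ad − bc = (-0.511)(0.4888) − (0.4888)(-0.511) = 0, so the state is separable.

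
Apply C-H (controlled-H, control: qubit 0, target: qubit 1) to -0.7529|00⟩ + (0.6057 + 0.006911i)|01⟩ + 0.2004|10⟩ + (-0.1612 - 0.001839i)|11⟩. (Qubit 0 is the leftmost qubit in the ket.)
-0.7529|00⟩ + (0.6057 + 0.006911i)|01⟩ + (0.02772 - 0.0013i)|10⟩ + (0.2557 + 0.0013i)|11⟩

C-H leaves the control-|0⟩ kets |00⟩, |01⟩ unchanged and applies H to qubit 1 on the control-|1⟩ pair (|10⟩, |11⟩).
H = [[1/√2, 1/√2], [1/√2, -1/√2]].
With a = amp(|10⟩) = 0.2004 and b = amp(|11⟩) = (-0.1612 - 0.001839i):
new amp(|10⟩) = (1/√2)·a + (1/√2)·b = (0.02772 - 0.0013i)
new amp(|11⟩) = (1/√2)·a + (-1/√2)·b = (0.2557 + 0.0013i)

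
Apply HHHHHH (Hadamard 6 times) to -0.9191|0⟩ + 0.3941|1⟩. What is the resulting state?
-0.9191|0⟩ + 0.3941|1⟩

H² = I, so an even number of Hadamards cancels: H^6 = I and the state is unchanged.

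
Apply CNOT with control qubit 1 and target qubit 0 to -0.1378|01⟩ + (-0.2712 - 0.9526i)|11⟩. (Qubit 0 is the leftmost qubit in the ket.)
(-0.2712 - 0.9526i)|01⟩ - 0.1378|11⟩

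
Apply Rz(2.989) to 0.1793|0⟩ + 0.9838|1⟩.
(0.01367 - 0.1788i)|0⟩ + (0.07499 + 0.9809i)|1⟩

Rz(2.989) = [[e^(−iθ/2), 0], [0, e^(iθ/2)]] with e^(±iθ/2) = cos(θ/2) ± i·sin(θ/2); θ = 2.989, cos(θ/2) ≈ 0.0762223, sin(θ/2) ≈ 0.997091.
With a = amp(|0⟩) = 0.1793 and b = amp(|1⟩) = 0.9838:
new amp(|0⟩) = (0.0762223 - 0.997091i)·a = (0.01367 - 0.1788i)
new amp(|1⟩) = (0.0762223 + 0.997091i)·b = (0.07499 + 0.9809i)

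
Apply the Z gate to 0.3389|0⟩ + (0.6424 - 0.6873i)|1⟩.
0.3389|0⟩ + (-0.6424 + 0.6873i)|1⟩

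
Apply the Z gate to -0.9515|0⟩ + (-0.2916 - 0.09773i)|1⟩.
-0.9515|0⟩ + (0.2916 + 0.09773i)|1⟩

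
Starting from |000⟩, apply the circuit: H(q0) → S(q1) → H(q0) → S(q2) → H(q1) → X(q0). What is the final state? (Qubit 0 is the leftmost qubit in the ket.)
1/√2|100⟩ + 1/√2|110⟩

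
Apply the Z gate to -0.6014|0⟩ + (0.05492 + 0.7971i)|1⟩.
-0.6014|0⟩ + (-0.05492 - 0.7971i)|1⟩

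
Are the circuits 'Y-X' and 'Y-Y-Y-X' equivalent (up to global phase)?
Yes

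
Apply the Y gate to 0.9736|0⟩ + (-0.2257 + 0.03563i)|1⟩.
(0.03563 + 0.2257i)|0⟩ + 0.9736i|1⟩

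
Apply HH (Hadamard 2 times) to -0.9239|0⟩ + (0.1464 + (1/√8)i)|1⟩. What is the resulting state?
-0.9239|0⟩ + (0.1464 + (1/√8)i)|1⟩

H² = I, so an even number of Hadamards cancels: H^2 = I and the state is unchanged.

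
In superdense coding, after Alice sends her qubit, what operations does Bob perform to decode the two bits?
CNOT (Alice's qubit controls Bob's), then H on Alice's qubit, then measure both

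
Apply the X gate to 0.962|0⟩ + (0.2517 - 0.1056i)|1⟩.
(0.2517 - 0.1056i)|0⟩ + 0.962|1⟩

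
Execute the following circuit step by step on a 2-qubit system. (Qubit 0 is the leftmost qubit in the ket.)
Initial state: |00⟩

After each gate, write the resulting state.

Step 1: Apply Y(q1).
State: i|01⟩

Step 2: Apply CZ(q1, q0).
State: i|01⟩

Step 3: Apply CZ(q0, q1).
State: i|01⟩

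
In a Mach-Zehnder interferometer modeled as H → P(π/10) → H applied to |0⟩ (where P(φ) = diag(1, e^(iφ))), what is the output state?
(0.9755 + 0.1545i)|0⟩ + (0.02447 - 0.1545i)|1⟩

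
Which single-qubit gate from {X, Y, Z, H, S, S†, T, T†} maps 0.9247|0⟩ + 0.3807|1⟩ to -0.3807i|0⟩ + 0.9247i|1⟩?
Y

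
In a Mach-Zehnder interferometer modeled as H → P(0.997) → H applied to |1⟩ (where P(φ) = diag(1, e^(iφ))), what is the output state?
(0.2286 - 0.4199i)|0⟩ + (0.7714 + 0.4199i)|1⟩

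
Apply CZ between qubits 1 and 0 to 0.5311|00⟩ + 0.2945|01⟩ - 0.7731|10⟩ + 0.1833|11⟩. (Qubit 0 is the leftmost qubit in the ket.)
0.5311|00⟩ + 0.2945|01⟩ - 0.7731|10⟩ - 0.1833|11⟩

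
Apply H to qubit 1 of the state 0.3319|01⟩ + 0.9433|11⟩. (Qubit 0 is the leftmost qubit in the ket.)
0.2347|00⟩ - 0.2347|01⟩ + 0.667|10⟩ - 0.667|11⟩

H on qubit 1 mixes each pair of kets that differ only in qubit 1: amplitudes (a, b) of (|…0…⟩, |…1…⟩) become ((a + b)/√2, (a − b)/√2). Kets absent from the input have amplitude 0.
(|00⟩, |01⟩): (a, b) = (0, 0.3319) → (0.2347, -0.2347)
(|10⟩, |11⟩): (a, b) = (0, 0.9433) → (0.667, -0.667)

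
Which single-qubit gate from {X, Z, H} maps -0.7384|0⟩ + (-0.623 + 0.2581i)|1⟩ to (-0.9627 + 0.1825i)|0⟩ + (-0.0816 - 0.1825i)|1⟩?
H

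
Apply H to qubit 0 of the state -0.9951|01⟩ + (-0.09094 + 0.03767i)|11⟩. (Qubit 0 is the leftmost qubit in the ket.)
(-0.7679 + 0.02664i)|01⟩ + (-0.6393 - 0.02664i)|11⟩

H on qubit 0 mixes each pair of kets that differ only in qubit 0: amplitudes (a, b) of (|…0…⟩, |…1…⟩) become ((a + b)/√2, (a − b)/√2). Kets absent from the input have amplitude 0.
(|01⟩, |11⟩): (a, b) = (-0.9951, (-0.09094 + 0.03767i)) → ((-0.7679 + 0.02664i), (-0.6393 - 0.02664i))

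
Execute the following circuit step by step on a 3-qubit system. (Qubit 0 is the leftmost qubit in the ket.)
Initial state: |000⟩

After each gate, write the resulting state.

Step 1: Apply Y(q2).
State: i|001⟩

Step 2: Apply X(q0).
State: i|101⟩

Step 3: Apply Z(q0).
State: -i|101⟩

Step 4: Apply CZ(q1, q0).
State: -i|101⟩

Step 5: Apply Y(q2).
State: -|100⟩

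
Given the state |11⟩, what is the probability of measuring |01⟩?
0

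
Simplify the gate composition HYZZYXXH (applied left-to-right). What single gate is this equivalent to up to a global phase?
I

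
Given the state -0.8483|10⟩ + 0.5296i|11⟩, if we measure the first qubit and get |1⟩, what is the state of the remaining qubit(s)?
-0.8483|0⟩ + 0.5296i|1⟩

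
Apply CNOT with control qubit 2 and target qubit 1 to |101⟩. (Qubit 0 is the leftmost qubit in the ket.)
|111⟩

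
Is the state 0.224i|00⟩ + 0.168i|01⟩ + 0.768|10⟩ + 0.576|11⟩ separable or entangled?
Separable

Writing the state as a|00⟩ + b|01⟩ + c|10⟩ + d|11⟩, it is a product state iff ad − bc = 0.
Here (a, b, c, d) = (0.224i, 0.168i, 0.768, 0.576): ad − bc = (0.224i)(0.576) − (0.168i)(0.768) = 0, so the state is separable.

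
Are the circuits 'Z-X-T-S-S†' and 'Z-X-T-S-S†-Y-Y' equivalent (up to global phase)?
Yes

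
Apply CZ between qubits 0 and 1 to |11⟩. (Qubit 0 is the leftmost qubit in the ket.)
-|11⟩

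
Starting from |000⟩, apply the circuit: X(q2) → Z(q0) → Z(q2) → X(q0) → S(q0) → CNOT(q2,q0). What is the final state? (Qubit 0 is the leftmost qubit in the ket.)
-i|001⟩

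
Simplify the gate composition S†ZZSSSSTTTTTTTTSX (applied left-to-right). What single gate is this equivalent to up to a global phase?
X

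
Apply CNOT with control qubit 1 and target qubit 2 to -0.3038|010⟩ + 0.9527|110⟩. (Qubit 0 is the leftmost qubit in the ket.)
-0.3038|011⟩ + 0.9527|111⟩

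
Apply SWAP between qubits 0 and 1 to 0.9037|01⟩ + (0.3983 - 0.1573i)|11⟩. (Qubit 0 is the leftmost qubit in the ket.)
0.9037|10⟩ + (0.3983 - 0.1573i)|11⟩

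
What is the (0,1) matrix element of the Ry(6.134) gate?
-0.07452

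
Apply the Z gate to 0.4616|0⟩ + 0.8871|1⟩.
0.4616|0⟩ - 0.8871|1⟩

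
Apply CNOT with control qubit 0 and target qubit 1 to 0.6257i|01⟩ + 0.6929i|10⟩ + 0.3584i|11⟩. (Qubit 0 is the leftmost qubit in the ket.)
0.6257i|01⟩ + 0.3584i|10⟩ + 0.6929i|11⟩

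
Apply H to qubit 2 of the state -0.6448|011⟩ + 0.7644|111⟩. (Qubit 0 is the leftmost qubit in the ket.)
-0.4559|010⟩ + 0.4559|011⟩ + 0.5405|110⟩ - 0.5405|111⟩

H on qubit 2 mixes each pair of kets that differ only in qubit 2: amplitudes (a, b) of (|…0…⟩, |…1…⟩) become ((a + b)/√2, (a − b)/√2). Kets absent from the input have amplitude 0.
(|010⟩, |011⟩): (a, b) = (0, -0.6448) → (-0.4559, 0.4559)
(|110⟩, |111⟩): (a, b) = (0, 0.7644) → (0.5405, -0.5405)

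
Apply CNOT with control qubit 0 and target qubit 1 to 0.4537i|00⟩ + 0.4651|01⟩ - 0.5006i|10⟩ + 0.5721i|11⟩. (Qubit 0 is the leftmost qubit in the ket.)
0.4537i|00⟩ + 0.4651|01⟩ + 0.5721i|10⟩ - 0.5006i|11⟩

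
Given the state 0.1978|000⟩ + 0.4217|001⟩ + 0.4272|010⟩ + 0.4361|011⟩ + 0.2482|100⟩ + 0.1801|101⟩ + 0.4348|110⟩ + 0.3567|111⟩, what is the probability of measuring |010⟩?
0.1825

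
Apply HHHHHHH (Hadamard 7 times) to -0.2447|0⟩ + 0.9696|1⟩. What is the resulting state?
0.5126|0⟩ - 0.8586|1⟩

H² = I, so H^7 = H: a single Hadamard. With (a, b) = (-0.2447, 0.9696), H gives ((a + b)/√2, (a − b)/√2) = (0.5126, -0.8586).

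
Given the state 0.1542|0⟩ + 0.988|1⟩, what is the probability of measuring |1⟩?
0.9761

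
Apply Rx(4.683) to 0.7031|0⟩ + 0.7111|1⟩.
(-0.4898 - 0.5102i)|0⟩ + (-0.4954 - 0.5044i)|1⟩

Rx(4.683) = [[cos(θ/2), −i·sin(θ/2)], [−i·sin(θ/2), cos(θ/2)]]; θ = 4.683, cos(θ/2) ≈ -0.69664, sin(θ/2) ≈ 0.717421.
With a = amp(|0⟩) = 0.7031 and b = amp(|1⟩) = 0.7111:
new amp(|0⟩) = (-0.69664)·a + (-0.717421i)·b = (-0.4898 - 0.5102i)
new amp(|1⟩) = (-0.717421i)·a + (-0.69664)·b = (-0.4954 - 0.5044i)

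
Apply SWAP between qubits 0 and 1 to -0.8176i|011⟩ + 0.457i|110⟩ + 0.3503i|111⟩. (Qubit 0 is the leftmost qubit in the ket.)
-0.8176i|101⟩ + 0.457i|110⟩ + 0.3503i|111⟩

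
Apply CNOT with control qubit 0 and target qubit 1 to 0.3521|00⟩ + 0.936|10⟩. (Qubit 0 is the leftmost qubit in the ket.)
0.3521|00⟩ + 0.936|11⟩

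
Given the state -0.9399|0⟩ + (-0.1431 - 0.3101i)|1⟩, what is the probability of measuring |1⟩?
0.1166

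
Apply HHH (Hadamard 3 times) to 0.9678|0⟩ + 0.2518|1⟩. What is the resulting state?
0.8624|0⟩ + 0.5063|1⟩

H² = I, so H^3 = H: a single Hadamard. With (a, b) = (0.9678, 0.2518), H gives ((a + b)/√2, (a − b)/√2) = (0.8624, 0.5063).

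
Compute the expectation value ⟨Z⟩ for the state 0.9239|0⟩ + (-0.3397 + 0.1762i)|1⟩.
0.7071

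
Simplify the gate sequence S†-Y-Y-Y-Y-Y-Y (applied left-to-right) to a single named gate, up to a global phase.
S†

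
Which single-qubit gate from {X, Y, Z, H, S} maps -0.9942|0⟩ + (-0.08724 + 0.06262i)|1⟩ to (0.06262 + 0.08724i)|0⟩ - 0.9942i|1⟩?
Y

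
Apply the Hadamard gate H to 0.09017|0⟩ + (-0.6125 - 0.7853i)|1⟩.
(-0.3693 - 0.5553i)|0⟩ + (0.4969 + 0.5553i)|1⟩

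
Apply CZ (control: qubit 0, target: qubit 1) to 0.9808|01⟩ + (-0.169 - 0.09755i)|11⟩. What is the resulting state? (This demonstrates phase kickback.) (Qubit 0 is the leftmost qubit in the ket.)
0.9808|01⟩ + (0.169 + 0.09755i)|11⟩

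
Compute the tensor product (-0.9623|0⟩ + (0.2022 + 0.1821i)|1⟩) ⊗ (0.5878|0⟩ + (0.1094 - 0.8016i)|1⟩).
-0.5656|00⟩ + (-0.1053 + 0.7714i)|01⟩ + (0.1189 + 0.107i)|10⟩ + (0.1681 - 0.1422i)|11⟩

amp(|b₁b₂…⟩) = product of the factor amplitudes for bits b₁, b₂, …; only kets whose every factor amplitude is nonzero survive.
|00⟩: (-0.9623)(0.5878) = -0.5656
|01⟩: (-0.9623)(0.1094 - 0.8016i) = (-0.1053 + 0.7714i)
|10⟩: (0.2022 + 0.1821i)(0.5878) = (0.1189 + 0.107i)
|11⟩: (0.2022 + 0.1821i)(0.1094 - 0.8016i) = (0.1681 - 0.1422i)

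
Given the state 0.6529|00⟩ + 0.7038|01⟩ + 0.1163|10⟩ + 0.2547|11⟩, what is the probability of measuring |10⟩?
0.01353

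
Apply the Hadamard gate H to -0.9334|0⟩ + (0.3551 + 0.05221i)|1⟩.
(-0.4089 + 0.03692i)|0⟩ + (-0.9111 - 0.03692i)|1⟩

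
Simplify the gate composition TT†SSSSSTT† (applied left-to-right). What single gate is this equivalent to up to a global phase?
S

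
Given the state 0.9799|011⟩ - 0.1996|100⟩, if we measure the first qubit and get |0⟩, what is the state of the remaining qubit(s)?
|11⟩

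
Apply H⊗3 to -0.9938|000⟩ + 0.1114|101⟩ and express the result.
-0.312|000⟩ - 0.3907|001⟩ - 0.312|010⟩ - 0.3907|011⟩ - 0.3907|100⟩ - 0.312|101⟩ - 0.3907|110⟩ - 0.312|111⟩

H⊗3 gives amp(|y⟩) = (1/2√2) Σ_x (−1)^(x·y) amp(|x⟩), where x·y is the number of positions in which both x and y have a 1.
|000⟩: (-0.9938 + 0.1114)/(2√2) = -0.312
|001⟩: (-0.9938 - 0.1114)/(2√2) = -0.3907
|010⟩: (-0.9938 + 0.1114)/(2√2) = -0.312
|011⟩: (-0.9938 - 0.1114)/(2√2) = -0.3907
|100⟩: (-0.9938 - 0.1114)/(2√2) = -0.3907
|101⟩: (-0.9938 + 0.1114)/(2√2) = -0.312
|110⟩: (-0.9938 - 0.1114)/(2√2) = -0.3907
|111⟩: (-0.9938 + 0.1114)/(2√2) = -0.312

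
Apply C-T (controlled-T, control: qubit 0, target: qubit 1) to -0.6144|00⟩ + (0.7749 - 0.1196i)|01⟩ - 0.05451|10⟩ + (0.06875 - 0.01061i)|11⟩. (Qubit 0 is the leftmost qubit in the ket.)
-0.6144|00⟩ + (0.7749 - 0.1196i)|01⟩ - 0.05451|10⟩ + (0.05612 + 0.04111i)|11⟩

C-T leaves the control-|0⟩ kets |00⟩, |01⟩ unchanged and applies T to qubit 1 on the control-|1⟩ pair (|10⟩, |11⟩).
T = [[1, 0], [0, (1/√2 + (1/√2)i)]].
With a = amp(|10⟩) = -0.05451 and b = amp(|11⟩) = (0.06875 - 0.01061i):
new amp(|10⟩) = (1)·a = -0.05451
new amp(|11⟩) = (1/√2 + (1/√2)i)·b = (0.05612 + 0.04111i)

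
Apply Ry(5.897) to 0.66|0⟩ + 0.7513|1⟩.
-0.7919|0⟩ - 0.6107|1⟩

Ry(5.897) = [[cos(θ/2), −sin(θ/2)], [sin(θ/2), cos(θ/2)]]; θ = 5.897, cos(θ/2) ≈ -0.981415, sin(θ/2) ≈ 0.191895.
With a = amp(|0⟩) = 0.66 and b = amp(|1⟩) = 0.7513:
new amp(|0⟩) = (-0.981415)·a + (-0.191895)·b = -0.7919
new amp(|1⟩) = (0.191895)·a + (-0.981415)·b = -0.6107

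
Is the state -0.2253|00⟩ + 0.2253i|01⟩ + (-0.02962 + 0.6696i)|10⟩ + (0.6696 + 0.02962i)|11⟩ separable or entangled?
Separable

Writing the state as a|00⟩ + b|01⟩ + c|10⟩ + d|11⟩, it is a product state iff ad − bc = 0.
Here (a, b, c, d) = (-0.2253, 0.2253i, (-0.02962 + 0.6696i), (0.6696 + 0.02962i)): ad − bc = (-0.2253)(0.6696 + 0.02962i) − (0.2253i)(-0.02962 + 0.6696i) = 0, so the state is separable.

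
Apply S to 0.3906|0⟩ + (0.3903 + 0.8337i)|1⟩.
0.3906|0⟩ + (-0.8337 + 0.3903i)|1⟩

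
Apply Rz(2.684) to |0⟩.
(0.2268 - 0.9739i)|0⟩

Rz(2.684) = [[e^(−iθ/2), 0], [0, e^(iθ/2)]] with e^(±iθ/2) = cos(θ/2) ± i·sin(θ/2); θ = 2.684, cos(θ/2) ≈ 0.226805, sin(θ/2) ≈ 0.97394.
With a = amp(|0⟩) = 1 and b = amp(|1⟩) = 0:
new amp(|0⟩) = (0.226805 - 0.97394i)·a = (0.2268 - 0.9739i)
new amp(|1⟩) = (0.226805 + 0.97394i)·b = 0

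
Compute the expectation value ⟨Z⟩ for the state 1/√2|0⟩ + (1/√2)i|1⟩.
0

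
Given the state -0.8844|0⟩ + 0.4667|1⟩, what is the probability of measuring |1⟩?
0.2178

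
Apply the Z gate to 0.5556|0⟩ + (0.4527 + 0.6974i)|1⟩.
0.5556|0⟩ + (-0.4527 - 0.6974i)|1⟩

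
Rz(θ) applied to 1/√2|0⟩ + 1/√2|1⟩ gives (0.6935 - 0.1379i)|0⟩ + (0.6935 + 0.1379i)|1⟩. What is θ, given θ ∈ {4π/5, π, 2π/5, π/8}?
π/8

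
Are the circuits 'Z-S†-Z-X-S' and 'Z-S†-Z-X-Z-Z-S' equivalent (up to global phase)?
Yes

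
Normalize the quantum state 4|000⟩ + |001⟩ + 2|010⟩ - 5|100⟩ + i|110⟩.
0.5835|000⟩ + 0.1459|001⟩ + 0.2917|010⟩ - 0.7293|100⟩ + 0.1459i|110⟩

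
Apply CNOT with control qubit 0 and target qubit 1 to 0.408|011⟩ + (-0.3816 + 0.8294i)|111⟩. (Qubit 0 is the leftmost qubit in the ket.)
0.408|011⟩ + (-0.3816 + 0.8294i)|101⟩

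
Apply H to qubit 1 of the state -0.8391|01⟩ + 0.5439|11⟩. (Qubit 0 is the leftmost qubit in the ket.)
-0.5933|00⟩ + 0.5933|01⟩ + 0.3846|10⟩ - 0.3846|11⟩

H on qubit 1 mixes each pair of kets that differ only in qubit 1: amplitudes (a, b) of (|…0…⟩, |…1…⟩) become ((a + b)/√2, (a − b)/√2). Kets absent from the input have amplitude 0.
(|00⟩, |01⟩): (a, b) = (0, -0.8391) → (-0.5933, 0.5933)
(|10⟩, |11⟩): (a, b) = (0, 0.5439) → (0.3846, -0.3846)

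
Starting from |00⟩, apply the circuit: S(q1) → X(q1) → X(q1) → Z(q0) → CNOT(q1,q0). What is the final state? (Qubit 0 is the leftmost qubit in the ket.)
|00⟩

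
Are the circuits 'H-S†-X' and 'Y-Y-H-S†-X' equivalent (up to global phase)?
Yes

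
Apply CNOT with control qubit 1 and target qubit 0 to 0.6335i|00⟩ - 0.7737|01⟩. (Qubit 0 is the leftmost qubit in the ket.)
0.6335i|00⟩ - 0.7737|11⟩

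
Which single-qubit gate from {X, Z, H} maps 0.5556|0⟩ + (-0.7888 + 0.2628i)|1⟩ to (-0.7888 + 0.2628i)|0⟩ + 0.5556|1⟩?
X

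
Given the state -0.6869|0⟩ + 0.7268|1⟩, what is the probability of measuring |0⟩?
0.4718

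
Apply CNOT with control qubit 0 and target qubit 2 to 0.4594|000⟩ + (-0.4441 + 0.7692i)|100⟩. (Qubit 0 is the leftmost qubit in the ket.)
0.4594|000⟩ + (-0.4441 + 0.7692i)|101⟩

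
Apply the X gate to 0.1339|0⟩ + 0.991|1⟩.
0.991|0⟩ + 0.1339|1⟩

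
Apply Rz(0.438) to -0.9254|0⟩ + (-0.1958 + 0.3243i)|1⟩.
(-0.9033 + 0.201i)|0⟩ + (-0.2616 + 0.274i)|1⟩

Rz(0.438) = [[e^(−iθ/2), 0], [0, e^(iθ/2)]] with e^(±iθ/2) = cos(θ/2) ± i·sin(θ/2); θ = 0.438, cos(θ/2) ≈ 0.976115, sin(θ/2) ≈ 0.217254.
With a = amp(|0⟩) = -0.9254 and b = amp(|1⟩) = (-0.1958 + 0.3243i):
new amp(|0⟩) = (0.976115 - 0.217254i)·a = (-0.9033 + 0.201i)
new amp(|1⟩) = (0.976115 + 0.217254i)·b = (-0.2616 + 0.274i)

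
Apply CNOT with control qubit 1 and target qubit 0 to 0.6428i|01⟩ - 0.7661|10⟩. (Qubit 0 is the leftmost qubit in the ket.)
-0.7661|10⟩ + 0.6428i|11⟩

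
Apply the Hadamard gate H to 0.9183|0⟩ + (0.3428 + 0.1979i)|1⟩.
(0.8917 + 0.1399i)|0⟩ + (0.4069 - 0.1399i)|1⟩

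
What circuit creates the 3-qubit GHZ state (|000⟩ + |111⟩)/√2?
H(q0) → CNOT(q0,q1) → CNOT(q0,q2)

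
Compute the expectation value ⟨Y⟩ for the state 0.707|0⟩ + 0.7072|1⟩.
0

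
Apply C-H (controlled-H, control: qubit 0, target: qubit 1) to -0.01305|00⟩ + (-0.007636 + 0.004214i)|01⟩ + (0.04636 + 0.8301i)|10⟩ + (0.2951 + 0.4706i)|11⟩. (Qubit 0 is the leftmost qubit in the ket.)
-0.01305|00⟩ + (-0.007636 + 0.004214i)|01⟩ + (0.2414 + 0.9197i)|10⟩ + (-0.1759 + 0.2542i)|11⟩

C-H leaves the control-|0⟩ kets |00⟩, |01⟩ unchanged and applies H to qubit 1 on the control-|1⟩ pair (|10⟩, |11⟩).
H = [[1/√2, 1/√2], [1/√2, -1/√2]].
With a = amp(|10⟩) = (0.04636 + 0.8301i) and b = amp(|11⟩) = (0.2951 + 0.4706i):
new amp(|10⟩) = (1/√2)·a + (1/√2)·b = (0.2414 + 0.9197i)
new amp(|11⟩) = (1/√2)·a + (-1/√2)·b = (-0.1759 + 0.2542i)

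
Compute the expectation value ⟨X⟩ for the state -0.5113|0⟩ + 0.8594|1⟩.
-0.8788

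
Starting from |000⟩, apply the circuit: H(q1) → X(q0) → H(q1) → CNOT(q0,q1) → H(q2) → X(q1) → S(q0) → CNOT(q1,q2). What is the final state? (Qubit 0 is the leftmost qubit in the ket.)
(1/√2)i|100⟩ + (1/√2)i|101⟩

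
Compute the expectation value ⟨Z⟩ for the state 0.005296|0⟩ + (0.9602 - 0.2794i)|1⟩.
-1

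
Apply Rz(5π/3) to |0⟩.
(-0.866 - (1/2)i)|0⟩

Rz(5π/3) = [[e^(−iθ/2), 0], [0, e^(iθ/2)]] with e^(±iθ/2) = cos(θ/2) ± i·sin(θ/2); θ = 5π/3, cos(θ/2) ≈ -0.866025, sin(θ/2) ≈ 0.5.
With a = amp(|0⟩) = 1 and b = amp(|1⟩) = 0:
new amp(|0⟩) = (-0.866025 - 0.5i)·a = (-0.866 - (1/2)i)
new amp(|1⟩) = (-0.866025 + 0.5i)·b = 0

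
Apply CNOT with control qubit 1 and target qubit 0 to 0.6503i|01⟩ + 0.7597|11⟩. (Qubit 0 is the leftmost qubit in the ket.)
0.7597|01⟩ + 0.6503i|11⟩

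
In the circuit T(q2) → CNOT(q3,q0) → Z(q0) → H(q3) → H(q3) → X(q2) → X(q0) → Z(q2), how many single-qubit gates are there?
7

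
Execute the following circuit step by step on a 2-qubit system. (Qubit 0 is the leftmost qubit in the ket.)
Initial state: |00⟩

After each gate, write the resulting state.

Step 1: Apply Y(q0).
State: i|10⟩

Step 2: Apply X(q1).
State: i|11⟩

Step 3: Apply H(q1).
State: (1/√2)i|10⟩ - (1/√2)i|11⟩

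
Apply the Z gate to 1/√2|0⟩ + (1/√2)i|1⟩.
1/√2|0⟩ - (1/√2)i|1⟩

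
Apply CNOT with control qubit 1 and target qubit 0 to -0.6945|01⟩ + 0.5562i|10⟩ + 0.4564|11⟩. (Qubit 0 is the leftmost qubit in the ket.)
0.4564|01⟩ + 0.5562i|10⟩ - 0.6945|11⟩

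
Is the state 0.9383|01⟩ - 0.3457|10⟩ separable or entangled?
Entangled

Writing the state as a|00⟩ + b|01⟩ + c|10⟩ + d|11⟩, it is a product state iff ad − bc = 0.
Here (a, b, c, d) = (0, 0.9383, -0.3457, 0): ad − bc = (0)(0) − (0.9383)(-0.3457) = 0.3244 ≠ 0, so the state is entangled.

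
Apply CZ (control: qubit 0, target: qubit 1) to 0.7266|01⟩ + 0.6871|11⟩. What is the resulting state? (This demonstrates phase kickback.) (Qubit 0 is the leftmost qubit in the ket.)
0.7266|01⟩ - 0.6871|11⟩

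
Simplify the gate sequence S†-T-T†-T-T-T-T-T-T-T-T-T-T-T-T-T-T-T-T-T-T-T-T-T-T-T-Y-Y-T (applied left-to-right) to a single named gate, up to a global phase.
S†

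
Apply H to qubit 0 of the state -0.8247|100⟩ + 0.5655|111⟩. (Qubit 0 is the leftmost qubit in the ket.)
-0.5832|000⟩ + 0.3999|011⟩ + 0.5832|100⟩ - 0.3999|111⟩

H on qubit 0 mixes each pair of kets that differ only in qubit 0: amplitudes (a, b) of (|…0…⟩, |…1…⟩) become ((a + b)/√2, (a − b)/√2). Kets absent from the input have amplitude 0.
(|000⟩, |100⟩): (a, b) = (0, -0.8247) → (-0.5832, 0.5832)
(|011⟩, |111⟩): (a, b) = (0, 0.5655) → (0.3999, -0.3999)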